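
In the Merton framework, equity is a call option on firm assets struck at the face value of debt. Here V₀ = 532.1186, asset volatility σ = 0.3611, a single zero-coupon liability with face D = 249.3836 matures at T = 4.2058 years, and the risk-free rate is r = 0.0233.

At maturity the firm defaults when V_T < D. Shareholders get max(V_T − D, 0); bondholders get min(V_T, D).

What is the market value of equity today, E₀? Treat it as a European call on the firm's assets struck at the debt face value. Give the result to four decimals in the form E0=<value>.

E0=321.0817

d₁ = [ln(V₀/D) + (r + σ²/2)T] / (σ√T)
   = [ln(532.1186/249.3836) + (0.0233 + 0.5·0.3611²)·4.2058] / (0.3611·√4.2058)
   = [0.757874 + 0.372199] / 0.740546 = 1.526001
d₂ = d₁ − σ√T = 1.526001 − 0.740546 = 0.785455
N(d₁) = 0.936495,  N(d₂) = 0.783907,  e^(−rT) = 0.906653
E₀ = V₀·N(d₁) − D·e^(−rT)·N(d₂)
   = 532.1186·0.936495 − 249.3836·0.906653·0.783907 = 321.081705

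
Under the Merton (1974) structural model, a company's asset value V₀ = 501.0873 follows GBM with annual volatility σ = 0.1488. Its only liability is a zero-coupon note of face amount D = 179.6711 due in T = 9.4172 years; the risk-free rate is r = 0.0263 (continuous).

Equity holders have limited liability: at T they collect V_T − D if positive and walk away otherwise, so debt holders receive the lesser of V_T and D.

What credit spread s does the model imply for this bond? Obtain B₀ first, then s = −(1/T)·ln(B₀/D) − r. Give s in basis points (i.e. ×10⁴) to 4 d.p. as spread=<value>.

d₁ = [ln(V₀/D) + (r + σ²/2)T] / (σ√T)
   = [ln(501.0873/179.6711) + (0.0263 + 0.5·0.1488²)·9.4172] / (0.1488·√9.4172)
   = [1.025652 + 0.351928] / 0.456629 = 3.016845
d₂ = d₁ − σ√T = 3.016845 − 0.456629 = 2.560216
N(d₁) = 0.998723,  N(d₂) = 0.994770,  e^(−rT) = 0.780616
E₀ = V₀·N(d₁) − D·e^(−rT)·N(d₂)
   = 501.0873·0.998723 − 179.6711·0.780616·0.994770 = 360.926865
B₀ = V₀ − E₀ = 501.0873 − 360.926865 = 140.160435
spread = −(1/T)·ln(B₀/D) − r = −(1/9.4172)·ln(140.160435/179.6711) − 0.0263 = 0.00007092
in basis points: 0.00007092 × 10⁴ = 0.7092 bp

spread=0.7092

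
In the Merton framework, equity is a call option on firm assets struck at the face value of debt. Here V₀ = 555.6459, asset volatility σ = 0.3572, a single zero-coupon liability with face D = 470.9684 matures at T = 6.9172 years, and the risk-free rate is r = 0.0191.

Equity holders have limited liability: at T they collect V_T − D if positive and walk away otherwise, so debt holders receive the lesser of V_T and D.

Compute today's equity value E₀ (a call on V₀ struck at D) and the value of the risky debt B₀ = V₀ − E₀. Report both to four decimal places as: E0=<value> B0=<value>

d₁ = [ln(V₀/D) + (r + σ²/2)T] / (σ√T)
   = [ln(555.6459/470.9684) + (0.0191 + 0.5·0.3572²)·6.9172] / (0.3572·√6.9172)
   = [0.165340 + 0.573408] / 0.939456 = 0.786357
d₂ = d₁ − σ√T = 0.786357 − 0.939456 = -0.153100
N(d₁) = 0.784171,  N(d₂) = 0.439160,  e^(−rT) = 0.876237
E₀ = V₀·N(d₁) − D·e^(−rT)·N(d₂)
   = 555.6459·0.784171 − 470.9684·0.876237·0.439160 = 254.488767
B₀ = V₀ − E₀ = 555.6459 − 254.488767 = 301.157133

E0=254.4888 B0=301.1571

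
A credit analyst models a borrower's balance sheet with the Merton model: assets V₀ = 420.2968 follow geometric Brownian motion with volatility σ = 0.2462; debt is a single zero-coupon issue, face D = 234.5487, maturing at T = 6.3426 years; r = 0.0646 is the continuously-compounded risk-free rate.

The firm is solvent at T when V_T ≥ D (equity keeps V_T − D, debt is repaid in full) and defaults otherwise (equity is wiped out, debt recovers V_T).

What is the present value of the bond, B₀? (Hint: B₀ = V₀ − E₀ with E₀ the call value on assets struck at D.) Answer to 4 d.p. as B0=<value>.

B0=152.1548

d₁ = [ln(V₀/D) + (r + σ²/2)T] / (σ√T)
   = [ln(420.2968/234.5487) + (0.0646 + 0.5·0.2462²)·6.3426] / (0.2462·√6.3426)
   = [0.583298 + 0.601959] / 0.620043 = 1.911572
d₂ = d₁ − σ√T = 1.911572 − 0.620043 = 1.291529
N(d₁) = 0.972034,  N(d₂) = 0.901740,  e^(−rT) = 0.663828
E₀ = V₀·N(d₁) − D·e^(−rT)·N(d₂)
   = 420.2968·0.972034 − 234.5487·0.663828·0.901740 = 268.142039
B₀ = V₀ − E₀ = 420.2968 − 268.142039 = 152.154761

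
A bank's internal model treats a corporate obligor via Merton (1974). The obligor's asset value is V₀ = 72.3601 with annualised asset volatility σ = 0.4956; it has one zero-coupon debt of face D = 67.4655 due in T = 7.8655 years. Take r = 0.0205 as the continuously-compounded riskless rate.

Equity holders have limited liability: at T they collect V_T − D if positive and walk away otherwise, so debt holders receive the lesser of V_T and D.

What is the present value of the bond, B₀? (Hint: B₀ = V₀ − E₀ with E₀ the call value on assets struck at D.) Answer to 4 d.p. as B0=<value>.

d₁ = [ln(V₀/D) + (r + σ²/2)T] / (σ√T)
   = [ln(72.3601/67.4655) + (0.0205 + 0.5·0.4956²)·7.8655] / (0.4956·√7.8655)
   = [0.070039 + 1.127202] / 1.389935 = 0.861365
d₂ = d₁ − σ√T = 0.861365 − 1.389935 = -0.528570
N(d₁) = 0.805481,  N(d₂) = 0.298552,  e^(−rT) = 0.851085
E₀ = V₀·N(d₁) − D·e^(−rT)·N(d₂)
   = 72.3601·0.805481 − 67.4655·0.851085·0.298552 = 41.142196
B₀ = V₀ − E₀ = 72.3601 − 41.142196 = 31.217904

B0=31.2179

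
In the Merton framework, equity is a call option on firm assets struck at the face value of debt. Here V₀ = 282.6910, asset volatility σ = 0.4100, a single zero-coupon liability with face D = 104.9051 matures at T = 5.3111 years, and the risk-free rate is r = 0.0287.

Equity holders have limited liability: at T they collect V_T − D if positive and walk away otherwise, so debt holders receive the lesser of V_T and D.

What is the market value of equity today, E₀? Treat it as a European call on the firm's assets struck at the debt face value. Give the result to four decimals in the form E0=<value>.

d₁ = [ln(V₀/D) + (r + σ²/2)T] / (σ√T)
   = [ln(282.6910/104.9051) + (0.0287 + 0.5·0.4100²)·5.3111] / (0.4100·√5.3111)
   = [0.991298 + 0.598827] / 0.944879 = 1.682888
d₂ = d₁ − σ√T = 1.682888 − 0.944879 = 0.738009
N(d₁) = 0.953802,  N(d₂) = 0.769745,  e^(−rT) = 0.858620
E₀ = V₀·N(d₁) − D·e^(−rT)·N(d₂)
   = 282.6910·0.953802 − 104.9051·0.858620·0.769745 = 200.297345

E0=200.2973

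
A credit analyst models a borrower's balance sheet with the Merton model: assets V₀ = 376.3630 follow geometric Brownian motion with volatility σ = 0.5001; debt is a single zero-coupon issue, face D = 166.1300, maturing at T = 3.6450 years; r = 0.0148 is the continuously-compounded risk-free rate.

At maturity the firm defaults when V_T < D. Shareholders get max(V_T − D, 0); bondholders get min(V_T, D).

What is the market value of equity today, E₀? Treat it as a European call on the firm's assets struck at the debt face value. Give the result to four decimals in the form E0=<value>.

E0=240.2082

d₁ = [ln(V₀/D) + (r + σ²/2)T] / (σ√T)
   = [ln(376.3630/166.1300) + (0.0148 + 0.5·0.5001²)·3.6450] / (0.5001·√3.6450)
   = [0.817783 + 0.509753] / 0.954785 = 1.390404
d₂ = d₁ − σ√T = 1.390404 − 0.954785 = 0.435619
N(d₁) = 0.917797,  N(d₂) = 0.668443,  e^(−rT) = 0.947483
E₀ = V₀·N(d₁) − D·e^(−rT)·N(d₂)
   = 376.3630·0.917797 − 166.1300·0.947483·0.668443 = 240.208194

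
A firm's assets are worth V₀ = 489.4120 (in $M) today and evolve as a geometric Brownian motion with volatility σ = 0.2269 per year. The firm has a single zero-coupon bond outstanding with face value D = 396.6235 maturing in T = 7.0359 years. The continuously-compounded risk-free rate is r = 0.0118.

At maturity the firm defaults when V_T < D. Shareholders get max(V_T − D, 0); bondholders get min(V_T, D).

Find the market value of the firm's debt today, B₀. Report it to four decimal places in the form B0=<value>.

d₁ = [ln(V₀/D) + (r + σ²/2)T] / (σ√T)
   = [ln(489.4120/396.6235) + (0.0118 + 0.5·0.2269²)·7.0359] / (0.2269·√7.0359)
   = [0.210217 + 0.264140] / 0.601858 = 0.788155
d₂ = d₁ − σ√T = 0.788155 − 0.601858 = 0.186296
N(d₁) = 0.784697,  N(d₂) = 0.573894,  e^(−rT) = 0.920329
E₀ = V₀·N(d₁) − D·e^(−rT)·N(d₂)
   = 489.4120·0.784697 − 396.6235·0.920329·0.573894 = 174.554909
B₀ = V₀ − E₀ = 489.4120 − 174.554909 = 314.857091

B0=314.8571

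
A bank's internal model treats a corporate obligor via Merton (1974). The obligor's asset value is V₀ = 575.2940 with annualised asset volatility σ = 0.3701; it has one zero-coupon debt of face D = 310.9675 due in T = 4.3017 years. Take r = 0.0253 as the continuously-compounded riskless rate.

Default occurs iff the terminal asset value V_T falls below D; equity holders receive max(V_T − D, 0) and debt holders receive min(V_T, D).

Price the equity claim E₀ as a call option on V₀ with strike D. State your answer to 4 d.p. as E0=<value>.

d₁ = [ln(V₀/D) + (r + σ²/2)T] / (σ√T)
   = [ln(575.2940/310.9675) + (0.0253 + 0.5·0.3701²)·4.3017] / (0.3701·√4.3017)
   = [0.615193 + 0.403444] / 0.767607 = 1.327028
d₂ = d₁ − σ√T = 1.327028 − 0.767607 = 0.559420
N(d₁) = 0.907750,  N(d₂) = 0.712063,  e^(−rT) = 0.896880
E₀ = V₀·N(d₁) − D·e^(−rT)·N(d₂)
   = 575.2940·0.907750 − 310.9675·0.896880·0.712063 = 323.628604

E0=323.6286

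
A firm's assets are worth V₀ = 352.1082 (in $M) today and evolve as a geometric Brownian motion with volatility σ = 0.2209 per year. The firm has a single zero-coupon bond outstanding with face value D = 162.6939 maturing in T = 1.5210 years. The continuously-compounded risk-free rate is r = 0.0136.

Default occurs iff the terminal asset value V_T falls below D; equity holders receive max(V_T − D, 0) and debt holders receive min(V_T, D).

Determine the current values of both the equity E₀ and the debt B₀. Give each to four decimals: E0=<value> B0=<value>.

E0=192.7787 B0=159.3295

d₁ = [ln(V₀/D) + (r + σ²/2)T] / (σ√T)
   = [ln(352.1082/162.6939) + (0.0136 + 0.5·0.2209²)·1.5210] / (0.2209·√1.5210)
   = [0.772068 + 0.057796] / 0.272433 = 3.046116
d₂ = d₁ − σ√T = 3.046116 − 0.272433 = 2.773682
N(d₁) = 0.998841,  N(d₂) = 0.997229,  e^(−rT) = 0.979527
E₀ = V₀·N(d₁) − D·e^(−rT)·N(d₂)
   = 352.1082·0.998841 − 162.6939·0.979527·0.997229 = 192.778667
B₀ = V₀ − E₀ = 352.1082 − 192.778667 = 159.329533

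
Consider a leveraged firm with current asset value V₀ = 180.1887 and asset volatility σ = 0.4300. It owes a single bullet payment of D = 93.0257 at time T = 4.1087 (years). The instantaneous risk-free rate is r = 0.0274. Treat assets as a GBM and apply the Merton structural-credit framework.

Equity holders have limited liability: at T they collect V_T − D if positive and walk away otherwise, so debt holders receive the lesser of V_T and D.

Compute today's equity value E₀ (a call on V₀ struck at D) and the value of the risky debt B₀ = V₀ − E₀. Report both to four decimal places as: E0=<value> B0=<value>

d₁ = [ln(V₀/D) + (r + σ²/2)T] / (σ√T)
   = [ln(180.1887/93.0257) + (0.0274 + 0.5·0.4300²)·4.1087] / (0.4300·√4.1087)
   = [0.661129 + 0.492428] / 0.871607 = 1.323483
d₂ = d₁ − σ√T = 1.323483 − 0.871607 = 0.451876
N(d₁) = 0.907163,  N(d₂) = 0.674321,  e^(−rT) = 0.893527
E₀ = V₀·N(d₁) − D·e^(−rT)·N(d₂)
   = 180.1887·0.907163 − 93.0257·0.893527·0.674321 = 107.410222
B₀ = V₀ − E₀ = 180.1887 − 107.410222 = 72.778478

E0=107.4102 B0=72.7785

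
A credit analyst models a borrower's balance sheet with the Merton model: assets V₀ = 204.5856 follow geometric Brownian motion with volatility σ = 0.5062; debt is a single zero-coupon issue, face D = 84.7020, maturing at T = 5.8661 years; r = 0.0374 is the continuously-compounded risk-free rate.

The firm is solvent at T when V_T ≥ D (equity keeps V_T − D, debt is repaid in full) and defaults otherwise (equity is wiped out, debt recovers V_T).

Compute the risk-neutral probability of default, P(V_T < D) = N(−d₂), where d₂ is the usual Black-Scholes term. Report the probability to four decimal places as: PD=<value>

PD=0.3877

d₁ = [ln(V₀/D) + (r + σ²/2)T] / (σ√T)
   = [ln(204.5856/84.7020) + (0.0374 + 0.5·0.5062²)·5.8661] / (0.5062·√5.8661)
   = [0.881847 + 0.970952] / 1.226018 = 1.511233
d₂ = d₁ − σ√T = 1.511233 − 1.226018 = 0.285215
risk-neutral PD = N(−d₂) = N(-0.285215) = 0.387740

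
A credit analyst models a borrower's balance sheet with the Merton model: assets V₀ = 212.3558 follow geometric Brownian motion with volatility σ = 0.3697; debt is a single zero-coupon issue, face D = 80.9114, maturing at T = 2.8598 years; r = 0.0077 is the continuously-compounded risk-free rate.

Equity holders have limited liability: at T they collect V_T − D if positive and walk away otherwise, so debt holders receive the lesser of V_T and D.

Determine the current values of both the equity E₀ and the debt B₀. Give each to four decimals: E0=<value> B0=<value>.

E0=135.1179 B0=77.2379

d₁ = [ln(V₀/D) + (r + σ²/2)T] / (σ√T)
   = [ln(212.3558/80.9114) + (0.0077 + 0.5·0.3697²)·2.8598] / (0.3697·√2.8598)
   = [0.964908 + 0.217456] / 0.625198 = 1.891186
d₂ = d₁ − σ√T = 1.891186 − 0.625198 = 1.265988
N(d₁) = 0.970700,  N(d₂) = 0.897241,  e^(−rT) = 0.978220
E₀ = V₀·N(d₁) − D·e^(−rT)·N(d₂)
   = 212.3558·0.970700 − 80.9114·0.978220·0.897241 = 135.117917
B₀ = V₀ − E₀ = 212.3558 − 135.117917 = 77.237883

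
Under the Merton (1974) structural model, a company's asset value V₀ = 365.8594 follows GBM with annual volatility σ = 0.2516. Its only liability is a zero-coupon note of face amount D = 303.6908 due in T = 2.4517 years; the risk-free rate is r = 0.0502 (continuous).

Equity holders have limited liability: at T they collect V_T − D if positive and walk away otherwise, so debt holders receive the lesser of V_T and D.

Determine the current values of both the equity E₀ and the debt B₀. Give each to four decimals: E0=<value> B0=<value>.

E0=112.4000 B0=253.4594

d₁ = [ln(V₀/D) + (r + σ²/2)T] / (σ√T)
   = [ln(365.8594/303.6908) + (0.0502 + 0.5·0.2516²)·2.4517] / (0.2516·√2.4517)
   = [0.186239 + 0.200675] / 0.393953 = 0.982132
d₂ = d₁ − σ√T = 0.982132 − 0.393953 = 0.588179
N(d₁) = 0.836983,  N(d₂) = 0.721794,  e^(−rT) = 0.884197
E₀ = V₀·N(d₁) − D·e^(−rT)·N(d₂)
   = 365.8594·0.836983 − 303.6908·0.884197·0.721794 = 112.400024
B₀ = V₀ − E₀ = 365.8594 − 112.400024 = 253.459376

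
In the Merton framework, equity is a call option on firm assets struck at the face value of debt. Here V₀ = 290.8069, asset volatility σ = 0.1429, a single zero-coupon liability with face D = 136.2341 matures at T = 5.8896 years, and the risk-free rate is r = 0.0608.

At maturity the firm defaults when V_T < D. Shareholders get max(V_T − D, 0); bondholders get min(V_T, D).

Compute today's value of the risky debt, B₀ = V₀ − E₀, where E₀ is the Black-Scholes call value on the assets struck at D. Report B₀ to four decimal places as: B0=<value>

d₁ = [ln(V₀/D) + (r + σ²/2)T] / (σ√T)
   = [ln(290.8069/136.2341) + (0.0608 + 0.5·0.1429²)·5.8896] / (0.1429·√5.8896)
   = [0.758285 + 0.418222] / 0.346797 = 3.392495
d₂ = d₁ − σ√T = 3.392495 − 0.346797 = 3.045698
N(d₁) = 0.999654,  N(d₂) = 0.998839,  e^(−rT) = 0.699012
E₀ = V₀·N(d₁) − D·e^(−rT)·N(d₂)
   = 290.8069·0.999654 − 136.2341·0.699012·0.998839 = 195.587487
B₀ = V₀ − E₀ = 290.8069 − 195.587487 = 95.219413

B0=95.2194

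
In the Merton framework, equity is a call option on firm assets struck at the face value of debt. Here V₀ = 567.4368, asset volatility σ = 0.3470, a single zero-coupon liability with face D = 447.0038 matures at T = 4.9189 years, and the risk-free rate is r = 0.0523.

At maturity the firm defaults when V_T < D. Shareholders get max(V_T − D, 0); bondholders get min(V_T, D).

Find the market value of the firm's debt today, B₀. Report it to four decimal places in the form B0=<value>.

d₁ = [ln(V₀/D) + (r + σ²/2)T] / (σ√T)
   = [ln(567.4368/447.0038) + (0.0523 + 0.5·0.3470²)·4.9189] / (0.3470·√4.9189)
   = [0.238562 + 0.553398] / 0.769597 = 1.029059
d₂ = d₁ − σ√T = 1.029059 − 0.769597 = 0.259461
N(d₁) = 0.848274,  N(d₂) = 0.602360,  e^(−rT) = 0.773168
E₀ = V₀·N(d₁) − D·e^(−rT)·N(d₂)
   = 567.4368·0.848274 − 447.0038·0.773168·0.602360 = 273.160564
B₀ = V₀ − E₀ = 567.4368 − 273.160564 = 294.276236

B0=294.2762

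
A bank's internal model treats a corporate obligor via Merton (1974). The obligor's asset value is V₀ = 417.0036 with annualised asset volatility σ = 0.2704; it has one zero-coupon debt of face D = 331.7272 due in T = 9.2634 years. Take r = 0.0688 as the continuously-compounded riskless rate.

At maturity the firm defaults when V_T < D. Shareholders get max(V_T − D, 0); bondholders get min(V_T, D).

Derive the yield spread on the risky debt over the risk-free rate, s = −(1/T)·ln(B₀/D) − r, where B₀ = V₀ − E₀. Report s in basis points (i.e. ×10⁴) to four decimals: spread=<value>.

spread=102.4335

d₁ = [ln(V₀/D) + (r + σ²/2)T] / (σ√T)
   = [ln(417.0036/331.7272) + (0.0688 + 0.5·0.2704²)·9.2634] / (0.2704·√9.2634)
   = [0.228782 + 0.975974] / 0.822985 = 1.463886
d₂ = d₁ − σ√T = 1.463886 − 0.822985 = 0.640901
N(d₁) = 0.928387,  N(d₂) = 0.739206,  e^(−rT) = 0.528706
E₀ = V₀·N(d₁) − D·e^(−rT)·N(d₂)
   = 417.0036·0.928387 − 331.7272·0.528706·0.739206 = 257.494207
B₀ = V₀ − E₀ = 417.0036 − 257.494207 = 159.509393
spread = −(1/T)·ln(B₀/D) − r = −(1/9.2634)·ln(159.509393/331.7272) − 0.0688 = 0.01024335
in basis points: 0.01024335 × 10⁴ = 102.4335 bp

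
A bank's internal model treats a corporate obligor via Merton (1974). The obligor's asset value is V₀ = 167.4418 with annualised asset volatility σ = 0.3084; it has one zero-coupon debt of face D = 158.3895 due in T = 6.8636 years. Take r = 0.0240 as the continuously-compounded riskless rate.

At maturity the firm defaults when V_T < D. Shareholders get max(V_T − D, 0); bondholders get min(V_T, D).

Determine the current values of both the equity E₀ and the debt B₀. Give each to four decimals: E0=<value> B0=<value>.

d₁ = [ln(V₀/D) + (r + σ²/2)T] / (σ√T)
   = [ln(167.4418/158.3895) + (0.0240 + 0.5·0.3084²)·6.8636] / (0.3084·√6.8636)
   = [0.055579 + 0.491127] / 0.807961 = 0.676648
d₂ = d₁ − σ√T = 0.676648 − 0.807961 = -0.131313
N(d₁) = 0.750685,  N(d₂) = 0.447764,  e^(−rT) = 0.848126
E₀ = V₀·N(d₁) − D·e^(−rT)·N(d₂)
   = 167.4418·0.750685 − 158.3895·0.848126·0.447764 = 65.546097
B₀ = V₀ − E₀ = 167.4418 − 65.546097 = 101.895703

E0=65.5461 B0=101.8957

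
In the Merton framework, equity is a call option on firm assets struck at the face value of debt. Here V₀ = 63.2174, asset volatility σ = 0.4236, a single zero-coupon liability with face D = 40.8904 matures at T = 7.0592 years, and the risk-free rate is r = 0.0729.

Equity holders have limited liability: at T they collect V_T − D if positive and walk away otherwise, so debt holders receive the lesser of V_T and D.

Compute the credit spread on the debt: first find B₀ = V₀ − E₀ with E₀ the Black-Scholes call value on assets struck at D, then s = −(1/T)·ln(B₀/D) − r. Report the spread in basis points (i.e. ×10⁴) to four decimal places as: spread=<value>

d₁ = [ln(V₀/D) + (r + σ²/2)T] / (σ√T)
   = [ln(63.2174/40.8904) + (0.0729 + 0.5·0.4236²)·7.0592] / (0.4236·√7.0592)
   = [0.435684 + 1.147956] / 1.125469 = 1.407093
d₂ = d₁ − σ√T = 1.407093 − 1.125469 = 0.281624
N(d₁) = 0.920300,  N(d₂) = 0.610884,  e^(−rT) = 0.597730
E₀ = V₀·N(d₁) − D·e^(−rT)·N(d₂)
   = 63.2174·0.920300 − 40.8904·0.597730·0.610884 = 43.248102
B₀ = V₀ − E₀ = 63.2174 − 43.248102 = 19.969298
spread = −(1/T)·ln(B₀/D) − r = −(1/7.0592)·ln(19.969298/40.8904) − 0.0729 = 0.02862699
in basis points: 0.02862699 × 10⁴ = 286.2699 bp

spread=286.2699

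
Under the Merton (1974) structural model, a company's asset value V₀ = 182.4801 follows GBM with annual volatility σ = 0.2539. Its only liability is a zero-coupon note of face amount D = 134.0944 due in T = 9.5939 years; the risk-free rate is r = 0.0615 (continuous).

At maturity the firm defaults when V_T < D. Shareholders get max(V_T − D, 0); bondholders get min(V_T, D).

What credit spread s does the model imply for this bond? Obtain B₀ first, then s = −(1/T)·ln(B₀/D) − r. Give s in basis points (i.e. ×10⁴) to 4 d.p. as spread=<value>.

spread=80.0081

d₁ = [ln(V₀/D) + (r + σ²/2)T] / (σ√T)
   = [ln(182.4801/134.0944) + (0.0615 + 0.5·0.2539²)·9.5939] / (0.2539·√9.5939)
   = [0.308097 + 0.899261] / 0.786430 = 1.535239
d₂ = d₁ − σ√T = 1.535239 − 0.786430 = 0.748808
N(d₁) = 0.937637,  N(d₂) = 0.773014,  e^(−rT) = 0.554314
E₀ = V₀·N(d₁) − D·e^(−rT)·N(d₂)
   = 182.4801·0.937637 − 134.0944·0.554314·0.773014 = 113.641803
B₀ = V₀ − E₀ = 182.4801 − 113.641803 = 68.838297
spread = −(1/T)·ln(B₀/D) − r = −(1/9.5939)·ln(68.838297/134.0944) − 0.0615 = 0.00800081
in basis points: 0.00800081 × 10⁴ = 80.0081 bp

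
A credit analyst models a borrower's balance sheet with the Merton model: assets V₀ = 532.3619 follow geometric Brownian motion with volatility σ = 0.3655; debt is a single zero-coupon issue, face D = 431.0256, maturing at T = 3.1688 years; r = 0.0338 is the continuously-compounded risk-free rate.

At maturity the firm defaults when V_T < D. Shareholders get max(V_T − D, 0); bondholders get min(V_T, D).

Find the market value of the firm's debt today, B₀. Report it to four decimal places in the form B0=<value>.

B0=329.3870

d₁ = [ln(V₀/D) + (r + σ²/2)T] / (σ√T)
   = [ln(532.3619/431.0256) + (0.0338 + 0.5·0.3655²)·3.1688] / (0.3655·√3.1688)
   = [0.211156 + 0.318766] / 0.650631 = 0.814474
d₂ = d₁ − σ√T = 0.814474 − 0.650631 = 0.163843
N(d₁) = 0.792313,  N(d₂) = 0.565072,  e^(−rT) = 0.898431
E₀ = V₀·N(d₁) − D·e^(−rT)·N(d₂)
   = 532.3619·0.792313 − 431.0256·0.898431·0.565072 = 202.974877
B₀ = V₀ − E₀ = 532.3619 − 202.974877 = 329.387023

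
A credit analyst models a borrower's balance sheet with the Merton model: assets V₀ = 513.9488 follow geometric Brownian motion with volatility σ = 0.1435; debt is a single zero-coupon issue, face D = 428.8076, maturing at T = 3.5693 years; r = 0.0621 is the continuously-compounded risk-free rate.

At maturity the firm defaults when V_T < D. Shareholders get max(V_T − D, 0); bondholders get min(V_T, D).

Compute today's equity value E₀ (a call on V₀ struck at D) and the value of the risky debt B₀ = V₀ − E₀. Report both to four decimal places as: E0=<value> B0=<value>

E0=173.8179 B0=340.1309

d₁ = [ln(V₀/D) + (r + σ²/2)T] / (σ√T)
   = [ln(513.9488/428.8076) + (0.0621 + 0.5·0.1435²)·3.5693] / (0.1435·√3.5693)
   = [0.181115 + 0.258403] / 0.271109 = 1.621190
d₂ = d₁ − σ√T = 1.621190 − 0.271109 = 1.350082
N(d₁) = 0.947512,  N(d₂) = 0.911505,  e^(−rT) = 0.801193
E₀ = V₀·N(d₁) − D·e^(−rT)·N(d₂)
   = 513.9488·0.947512 − 428.8076·0.801193·0.911505 = 173.817931
B₀ = V₀ − E₀ = 513.9488 − 173.817931 = 340.130869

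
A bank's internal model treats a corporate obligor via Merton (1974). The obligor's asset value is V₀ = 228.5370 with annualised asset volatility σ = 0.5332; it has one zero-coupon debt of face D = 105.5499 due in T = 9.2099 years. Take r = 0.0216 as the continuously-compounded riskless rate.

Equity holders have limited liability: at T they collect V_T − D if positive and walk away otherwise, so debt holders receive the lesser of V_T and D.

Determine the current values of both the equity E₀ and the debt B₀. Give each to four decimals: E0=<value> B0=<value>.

d₁ = [ln(V₀/D) + (r + σ²/2)T] / (σ√T)
   = [ln(228.5370/105.5499) + (0.0216 + 0.5·0.5332²)·9.2099] / (0.5332·√9.2099)
   = [0.772514 + 1.508131] / 1.618146 = 1.409419
d₂ = d₁ − σ√T = 1.409419 − 1.618146 = -0.208726
N(d₁) = 0.920644,  N(d₂) = 0.417331,  e^(−rT) = 0.819604
E₀ = V₀·N(d₁) − D·e^(−rT)·N(d₂)
   = 228.5370·0.920644 − 105.5499·0.819604·0.417331 = 174.298368
B₀ = V₀ − E₀ = 228.5370 − 174.298368 = 54.238632

E0=174.2984 B0=54.2386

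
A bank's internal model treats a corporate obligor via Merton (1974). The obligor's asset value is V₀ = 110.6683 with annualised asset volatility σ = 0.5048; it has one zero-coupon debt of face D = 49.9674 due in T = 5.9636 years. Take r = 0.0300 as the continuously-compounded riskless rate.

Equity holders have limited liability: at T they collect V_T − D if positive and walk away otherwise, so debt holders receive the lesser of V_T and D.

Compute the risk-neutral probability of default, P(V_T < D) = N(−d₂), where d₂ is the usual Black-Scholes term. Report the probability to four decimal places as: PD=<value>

PD=0.4310

d₁ = [ln(V₀/D) + (r + σ²/2)T] / (σ√T)
   = [ln(110.6683/49.9674) + (0.0300 + 0.5·0.5048²)·5.9636] / (0.5048·√5.9636)
   = [0.795167 + 0.938739] / 1.232746 = 1.406540
d₂ = d₁ − σ√T = 1.406540 − 1.232746 = 0.173794
risk-neutral PD = N(−d₂) = N(-0.173794) = 0.431014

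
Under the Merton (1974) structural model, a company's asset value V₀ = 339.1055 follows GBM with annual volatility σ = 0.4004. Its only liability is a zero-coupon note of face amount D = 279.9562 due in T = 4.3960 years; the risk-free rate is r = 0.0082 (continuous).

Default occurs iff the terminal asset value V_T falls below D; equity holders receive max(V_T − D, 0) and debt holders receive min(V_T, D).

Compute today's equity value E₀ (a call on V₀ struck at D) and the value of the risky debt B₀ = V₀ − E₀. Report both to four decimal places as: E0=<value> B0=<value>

d₁ = [ln(V₀/D) + (r + σ²/2)T] / (σ√T)
   = [ln(339.1055/279.9562) + (0.0082 + 0.5·0.4004²)·4.3960] / (0.4004·√4.3960)
   = [0.191678 + 0.388431] / 0.839504 = 0.691014
d₂ = d₁ − σ√T = 0.691014 − 0.839504 = -0.148490
N(d₁) = 0.755222,  N(d₂) = 0.440978,  e^(−rT) = 0.964595
E₀ = V₀·N(d₁) − D·e^(−rT)·N(d₂)
   = 339.1055·0.755222 − 279.9562·0.964595·0.440978 = 137.016238
B₀ = V₀ − E₀ = 339.1055 − 137.016238 = 202.089262

E0=137.0162 B0=202.0893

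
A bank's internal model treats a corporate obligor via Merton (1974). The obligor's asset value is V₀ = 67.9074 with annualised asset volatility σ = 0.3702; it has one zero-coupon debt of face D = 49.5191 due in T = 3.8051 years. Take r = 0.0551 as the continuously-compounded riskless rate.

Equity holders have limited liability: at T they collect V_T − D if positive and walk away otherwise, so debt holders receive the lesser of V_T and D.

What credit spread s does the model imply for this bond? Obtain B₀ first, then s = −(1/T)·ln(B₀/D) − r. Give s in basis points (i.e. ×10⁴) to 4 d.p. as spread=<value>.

d₁ = [ln(V₀/D) + (r + σ²/2)T] / (σ√T)
   = [ln(67.9074/49.5191) + (0.0551 + 0.5·0.3702²)·3.8051] / (0.3702·√3.8051)
   = [0.315787 + 0.470402] / 0.722137 = 1.088697
d₂ = d₁ − σ√T = 1.088697 − 0.722137 = 0.366561
N(d₁) = 0.861856,  N(d₂) = 0.643027,  e^(−rT) = 0.810859
E₀ = V₀·N(d₁) − D·e^(−rT)·N(d₂)
   = 67.9074·0.861856 − 49.5191·0.810859·0.643027 = 32.706967
B₀ = V₀ − E₀ = 67.9074 − 32.706967 = 35.200433
spread = −(1/T)·ln(B₀/D) − r = −(1/3.8051)·ln(35.200433/49.5191) − 0.0551 = 0.03459543
in basis points: 0.03459543 × 10⁴ = 345.9543 bp

spread=345.9543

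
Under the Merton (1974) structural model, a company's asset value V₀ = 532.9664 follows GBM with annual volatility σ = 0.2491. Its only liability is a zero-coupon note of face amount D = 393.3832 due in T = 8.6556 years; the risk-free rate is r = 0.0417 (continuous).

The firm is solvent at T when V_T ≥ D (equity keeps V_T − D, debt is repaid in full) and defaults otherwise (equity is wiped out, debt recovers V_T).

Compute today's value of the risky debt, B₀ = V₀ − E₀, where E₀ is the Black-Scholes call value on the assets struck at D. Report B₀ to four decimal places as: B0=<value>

B0=247.5327

d₁ = [ln(V₀/D) + (r + σ²/2)T] / (σ√T)
   = [ln(532.9664/393.3832) + (0.0417 + 0.5·0.2491²)·8.6556] / (0.2491·√8.6556)
   = [0.303674 + 0.629482] / 0.732862 = 1.273304
d₂ = d₁ − σ√T = 1.273304 − 0.732862 = 0.540442
N(d₁) = 0.898545,  N(d₂) = 0.705554,  e^(−rT) = 0.697022
E₀ = V₀·N(d₁) − D·e^(−rT)·N(d₂)
   = 532.9664·0.898545 − 393.3832·0.697022·0.705554 = 285.433728
B₀ = V₀ − E₀ = 532.9664 − 285.433728 = 247.532672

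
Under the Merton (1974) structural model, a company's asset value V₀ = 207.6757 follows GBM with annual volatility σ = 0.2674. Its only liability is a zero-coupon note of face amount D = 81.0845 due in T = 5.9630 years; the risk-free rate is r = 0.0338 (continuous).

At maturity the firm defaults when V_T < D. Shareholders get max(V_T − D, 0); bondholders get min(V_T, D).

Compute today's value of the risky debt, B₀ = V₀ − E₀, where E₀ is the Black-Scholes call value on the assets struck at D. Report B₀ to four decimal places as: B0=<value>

B0=65.0905

d₁ = [ln(V₀/D) + (r + σ²/2)T] / (σ√T)
   = [ln(207.6757/81.0845) + (0.0338 + 0.5·0.2674²)·5.9630] / (0.2674·√5.9630)
   = [0.940486 + 0.414735] / 0.652971 = 2.075469
d₂ = d₁ − σ√T = 2.075469 − 0.652971 = 1.422498
N(d₁) = 0.981028,  N(d₂) = 0.922559,  e^(−rT) = 0.817463
E₀ = V₀·N(d₁) − D·e^(−rT)·N(d₂)
   = 207.6757·0.981028 − 81.0845·0.817463·0.922559 = 142.585235
B₀ = V₀ − E₀ = 207.6757 − 142.585235 = 65.090465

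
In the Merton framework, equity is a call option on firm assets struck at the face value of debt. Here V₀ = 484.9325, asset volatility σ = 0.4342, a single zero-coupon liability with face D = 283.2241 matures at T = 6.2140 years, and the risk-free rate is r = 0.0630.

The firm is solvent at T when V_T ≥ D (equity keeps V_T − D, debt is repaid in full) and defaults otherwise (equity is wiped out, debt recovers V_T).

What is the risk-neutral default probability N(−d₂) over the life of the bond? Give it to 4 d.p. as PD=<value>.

d₁ = [ln(V₀/D) + (r + σ²/2)T] / (σ√T)
   = [ln(484.9325/283.2241) + (0.0630 + 0.5·0.4342²)·6.2140] / (0.4342·√6.2140)
   = [0.537771 + 0.977244] / 1.082369 = 1.399721
d₂ = d₁ − σ√T = 1.399721 − 1.082369 = 0.317352
risk-neutral PD = N(−d₂) = N(-0.317352) = 0.375488

PD=0.3755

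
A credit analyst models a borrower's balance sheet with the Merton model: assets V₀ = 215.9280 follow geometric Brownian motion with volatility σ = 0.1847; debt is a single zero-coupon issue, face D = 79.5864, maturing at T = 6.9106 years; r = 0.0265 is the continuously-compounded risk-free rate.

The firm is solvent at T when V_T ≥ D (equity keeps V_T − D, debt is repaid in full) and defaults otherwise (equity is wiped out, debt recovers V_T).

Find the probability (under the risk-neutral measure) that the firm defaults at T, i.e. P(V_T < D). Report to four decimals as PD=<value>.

d₁ = [ln(V₀/D) + (r + σ²/2)T] / (σ√T)
   = [ln(215.9280/79.5864) + (0.0265 + 0.5·0.1847²)·6.9106] / (0.1847·√6.9106)
   = [0.998102 + 0.301005] / 0.485540 = 2.675594
d₂ = d₁ − σ√T = 2.675594 − 0.485540 = 2.190054
risk-neutral PD = N(−d₂) = N(-2.190054) = 0.014260

PD=0.0143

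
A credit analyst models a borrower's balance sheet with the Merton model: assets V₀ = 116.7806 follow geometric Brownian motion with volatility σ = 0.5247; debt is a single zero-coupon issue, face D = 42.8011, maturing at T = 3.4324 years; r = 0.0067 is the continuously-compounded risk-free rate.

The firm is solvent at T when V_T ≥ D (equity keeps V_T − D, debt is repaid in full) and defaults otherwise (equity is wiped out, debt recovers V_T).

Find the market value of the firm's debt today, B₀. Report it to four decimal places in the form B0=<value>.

B0=37.1196

d₁ = [ln(V₀/D) + (r + σ²/2)T] / (σ√T)
   = [ln(116.7806/42.8011) + (0.0067 + 0.5·0.5247²)·3.4324] / (0.5247·√3.4324)
   = [1.003733 + 0.495484] / 0.972098 = 1.542249
d₂ = d₁ − σ√T = 1.542249 − 0.972098 = 0.570151
N(d₁) = 0.938493,  N(d₂) = 0.715713,  e^(−rT) = 0.977265
E₀ = V₀·N(d₁) − D·e^(−rT)·N(d₂)
   = 116.7806·0.938493 − 42.8011·0.977265·0.715713 = 79.660988
B₀ = V₀ − E₀ = 116.7806 − 79.660988 = 37.119612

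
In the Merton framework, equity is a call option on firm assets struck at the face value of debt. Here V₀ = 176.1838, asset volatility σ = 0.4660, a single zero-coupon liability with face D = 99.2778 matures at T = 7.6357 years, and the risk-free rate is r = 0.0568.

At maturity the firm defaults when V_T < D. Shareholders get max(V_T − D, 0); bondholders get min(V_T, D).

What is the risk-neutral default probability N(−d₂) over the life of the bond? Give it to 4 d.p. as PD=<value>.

PD=0.4450

d₁ = [ln(V₀/D) + (r + σ²/2)T] / (σ√T)
   = [ln(176.1838/99.2778) + (0.0568 + 0.5·0.4660²)·7.6357] / (0.4660·√7.6357)
   = [0.573606 + 1.262777] / 1.287687 = 1.426109
d₂ = d₁ − σ√T = 1.426109 − 1.287687 = 0.138422
risk-neutral PD = N(−d₂) = N(-0.138422) = 0.444953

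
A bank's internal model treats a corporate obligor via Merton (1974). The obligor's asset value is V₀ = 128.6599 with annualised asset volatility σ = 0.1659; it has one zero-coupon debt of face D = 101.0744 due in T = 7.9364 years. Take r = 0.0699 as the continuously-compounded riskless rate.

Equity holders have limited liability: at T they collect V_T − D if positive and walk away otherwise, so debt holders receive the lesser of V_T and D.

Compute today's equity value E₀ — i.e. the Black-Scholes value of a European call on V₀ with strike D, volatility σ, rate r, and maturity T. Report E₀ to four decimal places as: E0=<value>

d₁ = [ln(V₀/D) + (r + σ²/2)T] / (σ√T)
   = [ln(128.6599/101.0744) + (0.0699 + 0.5·0.1659²)·7.9364] / (0.1659·√7.9364)
   = [0.241316 + 0.663970] / 0.467367 = 1.936991
d₂ = d₁ − σ√T = 1.936991 − 0.467367 = 1.469624
N(d₁) = 0.973627,  N(d₂) = 0.929168,  e^(−rT) = 0.574213
E₀ = V₀·N(d₁) − D·e^(−rT)·N(d₂)
   = 128.6599·0.973627 − 101.0744·0.574213·0.929168 = 71.339416

E0=71.3394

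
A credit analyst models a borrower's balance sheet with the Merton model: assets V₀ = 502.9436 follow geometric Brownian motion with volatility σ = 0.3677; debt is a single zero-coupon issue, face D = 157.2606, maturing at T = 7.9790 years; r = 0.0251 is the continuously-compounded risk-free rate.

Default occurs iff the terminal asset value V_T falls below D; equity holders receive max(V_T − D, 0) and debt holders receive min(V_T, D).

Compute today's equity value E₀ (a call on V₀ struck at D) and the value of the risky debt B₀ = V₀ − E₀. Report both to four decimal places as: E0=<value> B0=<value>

E0=384.9066 B0=118.0370

d₁ = [ln(V₀/D) + (r + σ²/2)T] / (σ√T)
   = [ln(502.9436/157.2606) + (0.0251 + 0.5·0.3677²)·7.9790] / (0.3677·√7.9790)
   = [1.162574 + 0.739666] / 1.038647 = 1.831460
d₂ = d₁ − σ√T = 1.831460 − 1.038647 = 0.792813
N(d₁) = 0.966484,  N(d₂) = 0.786057,  e^(−rT) = 0.818507
E₀ = V₀·N(d₁) − D·e^(−rT)·N(d₂)
   = 502.9436·0.966484 − 157.2606·0.818507·0.786057 = 384.906567
B₀ = V₀ − E₀ = 502.9436 − 384.906567 = 118.037033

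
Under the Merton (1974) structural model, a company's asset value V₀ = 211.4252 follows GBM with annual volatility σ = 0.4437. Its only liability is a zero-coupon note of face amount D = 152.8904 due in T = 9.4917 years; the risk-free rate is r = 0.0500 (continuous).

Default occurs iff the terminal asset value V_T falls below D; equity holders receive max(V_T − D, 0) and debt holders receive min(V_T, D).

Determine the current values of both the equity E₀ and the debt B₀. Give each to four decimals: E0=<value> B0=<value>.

E0=145.9654 B0=65.4598

d₁ = [ln(V₀/D) + (r + σ²/2)T] / (σ√T)
   = [ln(211.4252/152.8904) + (0.0500 + 0.5·0.4437²)·9.4917] / (0.4437·√9.4917)
   = [0.324150 + 1.408899] / 1.366978 = 1.267796
d₂ = d₁ − σ√T = 1.267796 − 1.366978 = -0.099182
N(d₁) = 0.897565,  N(d₂) = 0.460497,  e^(−rT) = 0.622143
E₀ = V₀·N(d₁) − D·e^(−rT)·N(d₂)
   = 211.4252·0.897565 − 152.8904·0.622143·0.460497 = 145.965427
B₀ = V₀ − E₀ = 211.4252 − 145.965427 = 65.459773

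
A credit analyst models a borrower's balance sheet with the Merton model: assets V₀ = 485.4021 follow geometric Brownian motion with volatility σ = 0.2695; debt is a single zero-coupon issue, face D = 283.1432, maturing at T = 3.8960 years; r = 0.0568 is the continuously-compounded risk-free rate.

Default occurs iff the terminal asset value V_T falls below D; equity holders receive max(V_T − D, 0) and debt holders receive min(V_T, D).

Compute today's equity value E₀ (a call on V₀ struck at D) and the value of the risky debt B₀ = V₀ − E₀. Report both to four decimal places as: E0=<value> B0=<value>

E0=264.3842 B0=221.0179

d₁ = [ln(V₀/D) + (r + σ²/2)T] / (σ√T)
   = [ln(485.4021/283.1432) + (0.0568 + 0.5·0.2695²)·3.8960] / (0.2695·√3.8960)
   = [0.539025 + 0.362777] / 0.531947 = 1.695285
d₂ = d₁ − σ√T = 1.695285 − 0.531947 = 1.163338
N(d₁) = 0.954989,  N(d₂) = 0.877654,  e^(−rT) = 0.801482
E₀ = V₀·N(d₁) − D·e^(−rT)·N(d₂)
   = 485.4021·0.954989 − 283.1432·0.801482·0.877654 = 264.384175
B₀ = V₀ − E₀ = 485.4021 − 264.384175 = 221.017925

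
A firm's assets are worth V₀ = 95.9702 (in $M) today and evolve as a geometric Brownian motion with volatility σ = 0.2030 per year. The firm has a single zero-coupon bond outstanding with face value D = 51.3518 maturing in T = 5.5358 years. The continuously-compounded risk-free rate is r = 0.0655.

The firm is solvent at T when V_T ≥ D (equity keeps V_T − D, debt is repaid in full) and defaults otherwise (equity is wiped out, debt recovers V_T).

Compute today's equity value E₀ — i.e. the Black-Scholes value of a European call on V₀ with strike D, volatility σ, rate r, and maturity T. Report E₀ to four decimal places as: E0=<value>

E0=60.4290

d₁ = [ln(V₀/D) + (r + σ²/2)T] / (σ√T)
   = [ln(95.9702/51.3518) + (0.0655 + 0.5·0.2030²)·5.5358] / (0.2030·√5.5358)
   = [0.625338 + 0.476657] / 0.477624 = 2.307243
d₂ = d₁ − σ√T = 2.307243 − 0.477624 = 1.829619
N(d₁) = 0.989479,  N(d₂) = 0.966347,  e^(−rT) = 0.695868
E₀ = V₀·N(d₁) − D·e^(−rT)·N(d₂)
   = 95.9702·0.989479 − 51.3518·0.695868·0.966347 = 60.429020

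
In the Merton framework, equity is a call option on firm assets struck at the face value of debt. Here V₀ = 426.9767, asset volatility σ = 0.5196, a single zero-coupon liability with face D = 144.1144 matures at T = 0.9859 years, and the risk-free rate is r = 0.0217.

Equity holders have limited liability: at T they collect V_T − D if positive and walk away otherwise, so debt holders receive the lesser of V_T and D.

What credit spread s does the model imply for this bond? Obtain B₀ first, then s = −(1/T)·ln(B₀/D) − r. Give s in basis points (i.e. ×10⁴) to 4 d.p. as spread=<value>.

spread=50.4871

d₁ = [ln(V₀/D) + (r + σ²/2)T] / (σ√T)
   = [ln(426.9767/144.1144) + (0.0217 + 0.5·0.5196²)·0.9859] / (0.5196·√0.9859)
   = [1.086122 + 0.154483] / 0.515924 = 2.404628
d₂ = d₁ − σ√T = 2.404628 − 0.515924 = 1.888704
N(d₁) = 0.991906,  N(d₂) = 0.970534,  e^(−rT) = 0.978833
E₀ = V₀·N(d₁) − D·e^(−rT)·N(d₂)
   = 426.9767·0.991906 − 144.1144·0.978833·0.970534 = 286.613145
B₀ = V₀ − E₀ = 426.9767 − 286.613145 = 140.363555
spread = −(1/T)·ln(B₀/D) − r = −(1/0.9859)·ln(140.363555/144.1144) − 0.0217 = 0.00504871
in basis points: 0.00504871 × 10⁴ = 50.4871 bp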